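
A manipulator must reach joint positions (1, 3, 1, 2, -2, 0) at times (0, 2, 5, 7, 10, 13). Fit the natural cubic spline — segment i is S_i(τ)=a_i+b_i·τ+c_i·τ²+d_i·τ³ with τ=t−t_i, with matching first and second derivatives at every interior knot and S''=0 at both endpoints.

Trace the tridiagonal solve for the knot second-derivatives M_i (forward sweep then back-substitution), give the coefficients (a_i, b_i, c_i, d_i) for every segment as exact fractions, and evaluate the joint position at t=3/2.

  seg 0: a=1 b=1586/1069 c=0 d=-517/4276
  seg 1: a=3 b=35/1069 c=-1551/2138 d=9473/57726
  seg 2: a=1 b=237/2138 c=2410/3207 d=-893/3207
  seg 3: a=2 b=-1441/6414 c=-2948/3207 d=10577/57726
  seg 4: a=-2 b=-2543/3207 c=4681/6414 d=-4681/57726
S(3/2) = 96377/34208

Δ: Δ0=1, Δ1=-2/3, Δ2=1/2, Δ3=-4/3, Δ4=2/3
row 1: diag=10, rhs=-10; c'=3/10, d'=-1
row 2: denom=10−3·3/10=91/10; d'=(7−3·-1)/(91/10)=100/91
row 3: denom=10−2·20/91=870/91; d'=(-11−2·100/91)/(870/91)=-1201/870
row 4: denom=12−3·91/290=3207/290; d'=(12−3·-1201/870)/(3207/290)=4681/3207
back: M4=4681/3207
back: M3=-1201/870−91/290·4681/3207=-5896/3207
back: M2=100/91−20/91·-5896/3207=4820/3207
back: M1=-1−3/10·4820/3207=-1551/1069
M: M0=0, M1=-1551/1069, M2=4820/3207, M3=-5896/3207, M4=4681/3207, M5=0
seg 0: a=1, c=M0/2=0, d=(M1−M0)/(6·2)=-517/4276, b=Δ0−h0·(2M0+M1)/6=1586/1069
seg 1: a=3, c=M1/2=-1551/2138, d=(M2−M1)/(6·3)=9473/57726, b=Δ1−h1·(2M1+M2)/6=35/1069
seg 2: a=1, c=M2/2=2410/3207, d=(M3−M2)/(6·2)=-893/3207, b=Δ2−h2·(2M2+M3)/6=237/2138
seg 3: a=2, c=M3/2=-2948/3207, d=(M4−M3)/(6·3)=10577/57726, b=Δ3−h3·(2M3+M4)/6=-1441/6414
seg 4: a=-2, c=M4/2=4681/6414, d=(M5−M4)/(6·3)=-4681/57726, b=Δ4−h4·(2M4+M5)/6=-2543/3207
t_q=3/2 → seg 0, τ=3/2; S=1+1586/1069·τ+0·τ²+-517/4276·τ³=96377/34208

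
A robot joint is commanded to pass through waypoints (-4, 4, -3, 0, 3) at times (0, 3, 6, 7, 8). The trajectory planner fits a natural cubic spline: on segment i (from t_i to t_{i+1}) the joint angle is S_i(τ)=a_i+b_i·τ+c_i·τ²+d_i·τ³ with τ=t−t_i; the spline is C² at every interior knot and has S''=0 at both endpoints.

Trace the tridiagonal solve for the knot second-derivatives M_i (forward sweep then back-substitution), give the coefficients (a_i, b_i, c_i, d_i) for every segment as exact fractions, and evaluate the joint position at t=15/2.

  seg 0: a=-4 b=1553/336 c=0 d=-73/336
  seg 1: a=4 b=-209/168 c=-219/112 d=535/1008
  seg 2: a=-3 b=65/48 c=79/28 d=-395/336
  seg 3: a=0 b=583/168 c=-79/112 d=79/336
S(15/2) = 1423/896

Δ: Δ0=8/3, Δ1=-7/3, Δ2=3, Δ3=3
row 1: diag=12, rhs=-30; c'=1/4, d'=-5/2
row 2: denom=8−3·1/4=29/4; d'=(32−3·-5/2)/(29/4)=158/29
row 3: denom=4−1·4/29=112/29; d'=(0−1·158/29)/(112/29)=-79/56
back: M3=-79/56
back: M2=158/29−4/29·-79/56=79/14
back: M1=-5/2−1/4·79/14=-219/56
M: M0=0, M1=-219/56, M2=79/14, M3=-79/56, M4=0
seg 0: a=-4, c=M0/2=0, d=(M1−M0)/(6·3)=-73/336, b=Δ0−h0·(2M0+M1)/6=1553/336
seg 1: a=4, c=M1/2=-219/112, d=(M2−M1)/(6·3)=535/1008, b=Δ1−h1·(2M1+M2)/6=-209/168
seg 2: a=-3, c=M2/2=79/28, d=(M3−M2)/(6·1)=-395/336, b=Δ2−h2·(2M2+M3)/6=65/48
seg 3: a=0, c=M3/2=-79/112, d=(M4−M3)/(6·1)=79/336, b=Δ3−h3·(2M3+M4)/6=583/168
t_q=15/2 → seg 3, τ=1/2; S=0+583/168·τ+-79/112·τ²+79/336·τ³=1423/896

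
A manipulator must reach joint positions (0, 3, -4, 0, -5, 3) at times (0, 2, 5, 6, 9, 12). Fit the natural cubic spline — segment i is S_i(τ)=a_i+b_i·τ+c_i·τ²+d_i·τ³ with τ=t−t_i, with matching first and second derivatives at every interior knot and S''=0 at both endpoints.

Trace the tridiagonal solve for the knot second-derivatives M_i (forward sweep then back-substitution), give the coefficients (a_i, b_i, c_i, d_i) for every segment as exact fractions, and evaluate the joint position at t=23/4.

  seg 0: a=0 b=4027/1346 c=0 d=-251/673
  seg 1: a=3 b=-1997/1346 c=-1506/673 d=23677/36342
  seg 2: a=-4 b=1804/673 c=14641/4038 d=-9313/4038
  seg 3: a=0 b=12167/4038 c=-6649/2019 d=2333/4038
  seg 4: a=-5 b=-2315/2019 c=7699/4038 d=-7699/36342
S(23/4) = -79517/86144

Δ: Δ0=3/2, Δ1=-7/3, Δ2=4, Δ3=-5/3, Δ4=8/3
row 1: diag=10, rhs=-23; c'=3/10, d'=-23/10
row 2: denom=8−3·3/10=71/10; d'=(38−3·-23/10)/(71/10)=449/71
row 3: denom=8−1·10/71=558/71; d'=(-34−1·449/71)/(558/71)=-2863/558
row 4: denom=12−3·71/186=673/62; d'=(26−3·-2863/558)/(673/62)=7699/2019
back: M4=7699/2019
back: M3=-2863/558−71/186·7699/2019=-13298/2019
back: M2=449/71−10/71·-13298/2019=14641/2019
back: M1=-23/10−3/10·14641/2019=-3012/673
M: M0=0, M1=-3012/673, M2=14641/2019, M3=-13298/2019, M4=7699/2019, M5=0
seg 0: a=0, c=M0/2=0, d=(M1−M0)/(6·2)=-251/673, b=Δ0−h0·(2M0+M1)/6=4027/1346
seg 1: a=3, c=M1/2=-1506/673, d=(M2−M1)/(6·3)=23677/36342, b=Δ1−h1·(2M1+M2)/6=-1997/1346
seg 2: a=-4, c=M2/2=14641/4038, d=(M3−M2)/(6·1)=-9313/4038, b=Δ2−h2·(2M2+M3)/6=1804/673
seg 3: a=0, c=M3/2=-6649/2019, d=(M4−M3)/(6·3)=2333/4038, b=Δ3−h3·(2M3+M4)/6=12167/4038
seg 4: a=-5, c=M4/2=7699/4038, d=(M5−M4)/(6·3)=-7699/36342, b=Δ4−h4·(2M4+M5)/6=-2315/2019
t_q=23/4 → seg 2, τ=3/4; S=-4+1804/673·τ+14641/4038·τ²+-9313/4038·τ³=-79517/86144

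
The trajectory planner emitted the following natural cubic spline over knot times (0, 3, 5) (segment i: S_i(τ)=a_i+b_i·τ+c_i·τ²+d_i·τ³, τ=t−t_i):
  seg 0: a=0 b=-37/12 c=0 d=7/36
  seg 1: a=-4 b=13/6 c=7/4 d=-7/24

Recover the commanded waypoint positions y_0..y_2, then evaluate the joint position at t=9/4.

y_0=0 y_1=-4 y_2=5
S(9/4) = -1209/256

y_0 = S_0(0) = a_0 = 0
y_1 = S_1(0) = a_1 = -4
y_2 = S_1(2) = 5
t_q=9/4 is in segment 0 (τ=9/4); S_0(τ)=-1209/256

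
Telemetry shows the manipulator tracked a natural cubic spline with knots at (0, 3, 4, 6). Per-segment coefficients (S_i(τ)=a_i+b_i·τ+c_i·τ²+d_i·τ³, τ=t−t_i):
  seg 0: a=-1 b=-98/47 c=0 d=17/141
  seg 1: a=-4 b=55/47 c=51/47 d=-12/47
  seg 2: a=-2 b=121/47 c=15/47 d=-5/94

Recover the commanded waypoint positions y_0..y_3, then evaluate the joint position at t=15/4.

y_0 = S_0(0) = a_0 = -1
y_1 = S_1(0) = a_1 = -4
y_2 = S_2(0) = a_2 = -2
y_3 = S_2(2) = 4
t_q=15/4 is in segment 1 (τ=3/4); S_1(τ)=-985/376

y_0=-1 y_1=-4 y_2=-2 y_3=4
S(15/4) = -985/376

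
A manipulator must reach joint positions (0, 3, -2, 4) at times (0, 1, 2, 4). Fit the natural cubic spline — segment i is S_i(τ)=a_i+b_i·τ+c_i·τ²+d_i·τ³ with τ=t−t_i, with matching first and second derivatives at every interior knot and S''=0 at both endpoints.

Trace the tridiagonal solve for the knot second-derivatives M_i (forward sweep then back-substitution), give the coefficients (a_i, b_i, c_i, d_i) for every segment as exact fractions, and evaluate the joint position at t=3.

Δ: Δ0=3, Δ1=-5, Δ2=3
row 1: diag=4, rhs=-48; c'=1/4, d'=-12
row 2: denom=6−1·1/4=23/4; d'=(48−1·-12)/(23/4)=240/23
back: M2=240/23
back: M1=-12−1/4·240/23=-336/23
M: M0=0, M1=-336/23, M2=240/23, M3=0
seg 0: a=0, c=M0/2=0, d=(M1−M0)/(6·1)=-56/23, b=Δ0−h0·(2M0+M1)/6=125/23
seg 1: a=3, c=M1/2=-168/23, d=(M2−M1)/(6·1)=96/23, b=Δ1−h1·(2M1+M2)/6=-43/23
seg 2: a=-2, c=M2/2=120/23, d=(M3−M2)/(6·2)=-20/23, b=Δ2−h2·(2M2+M3)/6=-91/23
t_q=3 → seg 2, τ=1; S=-2+-91/23·τ+120/23·τ²+-20/23·τ³=-37/23

  seg 0: a=0 b=125/23 c=0 d=-56/23
  seg 1: a=3 b=-43/23 c=-168/23 d=96/23
  seg 2: a=-2 b=-91/23 c=120/23 d=-20/23
S(3) = -37/23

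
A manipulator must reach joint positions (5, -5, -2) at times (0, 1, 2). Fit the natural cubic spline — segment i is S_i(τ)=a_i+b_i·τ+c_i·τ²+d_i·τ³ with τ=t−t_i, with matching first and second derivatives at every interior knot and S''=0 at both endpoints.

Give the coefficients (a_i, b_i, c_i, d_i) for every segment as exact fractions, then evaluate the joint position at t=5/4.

  seg 0: a=5 b=-53/4 c=0 d=13/4
  seg 1: a=-5 b=-7/2 c=39/4 d=-13/4
S(5/4) = -1361/256

Δ: Δ0=-10, Δ1=3
row 1: diag=4, rhs=78; c'=1/4, d'=39/2
back: M1=39/2
M: M0=0, M1=39/2, M2=0
seg 0: a=5, c=M0/2=0, d=(M1−M0)/(6·1)=13/4, b=Δ0−h0·(2M0+M1)/6=-53/4
seg 1: a=-5, c=M1/2=39/4, d=(M2−M1)/(6·1)=-13/4, b=Δ1−h1·(2M1+M2)/6=-7/2
t_q=5/4 → seg 1, τ=1/4; S=-5+-7/2·τ+39/4·τ²+-13/4·τ³=-1361/256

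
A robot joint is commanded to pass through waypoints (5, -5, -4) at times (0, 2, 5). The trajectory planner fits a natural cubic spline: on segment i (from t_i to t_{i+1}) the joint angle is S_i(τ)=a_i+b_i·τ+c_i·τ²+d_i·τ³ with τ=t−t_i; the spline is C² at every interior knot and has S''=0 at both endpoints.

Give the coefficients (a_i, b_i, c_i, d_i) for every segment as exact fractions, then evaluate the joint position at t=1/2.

  seg 0: a=5 b=-91/15 c=0 d=4/15
  seg 1: a=-5 b=-43/15 c=8/5 d=-8/45
S(1/2) = 2

Δ: Δ0=-5, Δ1=1/3
row 1: diag=10, rhs=32; c'=3/10, d'=16/5
back: M1=16/5
M: M0=0, M1=16/5, M2=0
seg 0: a=5, c=M0/2=0, d=(M1−M0)/(6·2)=4/15, b=Δ0−h0·(2M0+M1)/6=-91/15
seg 1: a=-5, c=M1/2=8/5, d=(M2−M1)/(6·3)=-8/45, b=Δ1−h1·(2M1+M2)/6=-43/15
t_q=1/2 → seg 0, τ=1/2; S=5+-91/15·τ+0·τ²+4/15·τ³=2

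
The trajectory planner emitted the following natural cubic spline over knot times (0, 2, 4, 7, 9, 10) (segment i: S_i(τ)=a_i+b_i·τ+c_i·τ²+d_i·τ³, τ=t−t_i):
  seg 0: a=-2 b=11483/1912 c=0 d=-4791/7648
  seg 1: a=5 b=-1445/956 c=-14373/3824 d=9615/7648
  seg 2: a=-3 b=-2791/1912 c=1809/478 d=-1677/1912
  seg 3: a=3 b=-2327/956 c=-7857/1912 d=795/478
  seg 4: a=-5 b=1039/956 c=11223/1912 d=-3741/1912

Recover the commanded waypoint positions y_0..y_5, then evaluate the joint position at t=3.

y_0 = S_0(0) = a_0 = -2
y_1 = S_1(0) = a_1 = 5
y_2 = S_2(0) = a_2 = -3
y_3 = S_3(0) = a_3 = 3
y_4 = S_4(0) = a_4 = -5
y_5 = S_4(1) = 0
t_q=3 is in segment 1 (τ=1); S_1(τ)=7549/7648

y_0=-2 y_1=5 y_2=-3 y_3=3 y_4=-5 y_5=0
S(3) = 7549/7648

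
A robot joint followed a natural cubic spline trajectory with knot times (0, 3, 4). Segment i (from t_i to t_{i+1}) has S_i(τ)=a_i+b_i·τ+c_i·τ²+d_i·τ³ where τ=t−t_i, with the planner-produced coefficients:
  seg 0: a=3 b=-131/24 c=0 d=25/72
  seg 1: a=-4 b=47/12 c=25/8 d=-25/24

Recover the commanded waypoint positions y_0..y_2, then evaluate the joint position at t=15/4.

y_0=3 y_1=-4 y_2=2
S(15/4) = 131/512

y_0 = S_0(0) = a_0 = 3
y_1 = S_1(0) = a_1 = -4
y_2 = S_1(1) = 2
t_q=15/4 is in segment 1 (τ=3/4); S_1(τ)=131/512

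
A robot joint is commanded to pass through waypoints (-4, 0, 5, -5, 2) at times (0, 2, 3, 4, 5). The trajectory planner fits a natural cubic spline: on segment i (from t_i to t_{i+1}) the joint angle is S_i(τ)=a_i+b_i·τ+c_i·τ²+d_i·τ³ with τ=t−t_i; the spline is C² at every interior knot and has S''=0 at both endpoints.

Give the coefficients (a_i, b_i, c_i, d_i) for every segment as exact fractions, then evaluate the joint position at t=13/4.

  seg 0: a=-4 b=-36/43 c=0 d=61/86
  seg 1: a=0 b=330/43 c=183/43 d=-298/43
  seg 2: a=5 b=-198/43 c=-711/43 d=479/43
  seg 3: a=-5 b=-183/43 c=726/43 d=-242/43
S(13/4) = 8227/2752

Δ: Δ0=2, Δ1=5, Δ2=-10, Δ3=7
row 1: diag=6, rhs=18; c'=1/6, d'=3
row 2: denom=4−1·1/6=23/6; d'=(-90−1·3)/(23/6)=-558/23
row 3: denom=4−1·6/23=86/23; d'=(102−1·-558/23)/(86/23)=1452/43
back: M3=1452/43
back: M2=-558/23−6/23·1452/43=-1422/43
back: M1=3−1/6·-1422/43=366/43
M: M0=0, M1=366/43, M2=-1422/43, M3=1452/43, M4=0
seg 0: a=-4, c=M0/2=0, d=(M1−M0)/(6·2)=61/86, b=Δ0−h0·(2M0+M1)/6=-36/43
seg 1: a=0, c=M1/2=183/43, d=(M2−M1)/(6·1)=-298/43, b=Δ1−h1·(2M1+M2)/6=330/43
seg 2: a=5, c=M2/2=-711/43, d=(M3−M2)/(6·1)=479/43, b=Δ2−h2·(2M2+M3)/6=-198/43
seg 3: a=-5, c=M3/2=726/43, d=(M4−M3)/(6·1)=-242/43, b=Δ3−h3·(2M3+M4)/6=-183/43
t_q=13/4 → seg 2, τ=1/4; S=5+-198/43·τ+-711/43·τ²+479/43·τ³=8227/2752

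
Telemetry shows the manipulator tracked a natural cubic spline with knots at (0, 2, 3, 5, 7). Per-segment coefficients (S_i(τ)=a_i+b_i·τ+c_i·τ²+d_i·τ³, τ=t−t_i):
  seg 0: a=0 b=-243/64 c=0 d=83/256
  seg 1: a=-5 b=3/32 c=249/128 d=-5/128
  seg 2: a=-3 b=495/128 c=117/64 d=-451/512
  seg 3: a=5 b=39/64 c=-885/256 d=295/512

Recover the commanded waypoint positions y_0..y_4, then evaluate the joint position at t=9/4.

y_0=0 y_1=-5 y_2=-3 y_3=5 y_4=-3
S(9/4) = -39777/8192

y_0 = S_0(0) = a_0 = 0
y_1 = S_1(0) = a_1 = -5
y_2 = S_2(0) = a_2 = -3
y_3 = S_3(0) = a_3 = 5
y_4 = S_3(2) = -3
t_q=9/4 is in segment 1 (τ=1/4); S_1(τ)=-39777/8192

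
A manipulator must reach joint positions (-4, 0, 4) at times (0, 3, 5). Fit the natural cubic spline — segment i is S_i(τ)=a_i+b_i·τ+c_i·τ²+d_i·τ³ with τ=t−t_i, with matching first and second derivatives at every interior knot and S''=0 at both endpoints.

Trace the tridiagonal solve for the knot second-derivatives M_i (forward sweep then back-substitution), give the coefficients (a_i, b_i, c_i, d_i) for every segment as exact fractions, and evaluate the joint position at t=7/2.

Δ: Δ0=4/3, Δ1=2
row 1: diag=10, rhs=4; c'=1/5, d'=2/5
back: M1=2/5
M: M0=0, M1=2/5, M2=0
seg 0: a=-4, c=M0/2=0, d=(M1−M0)/(6·3)=1/45, b=Δ0−h0·(2M0+M1)/6=17/15
seg 1: a=0, c=M1/2=1/5, d=(M2−M1)/(6·2)=-1/30, b=Δ1−h1·(2M1+M2)/6=26/15
t_q=7/2 → seg 1, τ=1/2; S=0+26/15·τ+1/5·τ²+-1/30·τ³=73/80

  seg 0: a=-4 b=17/15 c=0 d=1/45
  seg 1: a=0 b=26/15 c=1/5 d=-1/30
S(7/2) = 73/80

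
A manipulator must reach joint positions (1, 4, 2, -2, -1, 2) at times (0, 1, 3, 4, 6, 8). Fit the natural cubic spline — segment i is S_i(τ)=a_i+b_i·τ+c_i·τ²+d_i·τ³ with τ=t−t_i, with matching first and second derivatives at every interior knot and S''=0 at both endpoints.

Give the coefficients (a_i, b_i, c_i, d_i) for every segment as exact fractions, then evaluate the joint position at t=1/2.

  seg 0: a=1 b=1193/340 c=0 d=-173/340
  seg 1: a=4 b=337/170 c=-519/340 d=3/170
  seg 2: a=2 b=-133/34 c=-483/340 d=453/340
  seg 3: a=-2 b=-937/340 c=219/85 d=-129/272
  seg 4: a=-1 b=158/85 c=-183/680 d=61/1360
S(1/2) = 7319/2720

Δ: Δ0=3, Δ1=-1, Δ2=-4, Δ3=1/2, Δ4=3/2
row 1: diag=6, rhs=-24; c'=1/3, d'=-4
row 2: denom=6−2·1/3=16/3; d'=(-18−2·-4)/(16/3)=-15/8
row 3: denom=6−1·3/16=93/16; d'=(27−1·-15/8)/(93/16)=154/31
row 4: denom=8−2·32/93=680/93; d'=(6−2·154/31)/(680/93)=-183/340
back: M4=-183/340
back: M3=154/31−32/93·-183/340=438/85
back: M2=-15/8−3/16·438/85=-483/170
back: M1=-4−1/3·-483/170=-519/170
M: M0=0, M1=-519/170, M2=-483/170, M3=438/85, M4=-183/340, M5=0
seg 0: a=1, c=M0/2=0, d=(M1−M0)/(6·1)=-173/340, b=Δ0−h0·(2M0+M1)/6=1193/340
seg 1: a=4, c=M1/2=-519/340, d=(M2−M1)/(6·2)=3/170, b=Δ1−h1·(2M1+M2)/6=337/170
seg 2: a=2, c=M2/2=-483/340, d=(M3−M2)/(6·1)=453/340, b=Δ2−h2·(2M2+M3)/6=-133/34
seg 3: a=-2, c=M3/2=219/85, d=(M4−M3)/(6·2)=-129/272, b=Δ3−h3·(2M3+M4)/6=-937/340
seg 4: a=-1, c=M4/2=-183/680, d=(M5−M4)/(6·2)=61/1360, b=Δ4−h4·(2M4+M5)/6=158/85
t_q=1/2 → seg 0, τ=1/2; S=1+1193/340·τ+0·τ²+-173/340·τ³=7319/2720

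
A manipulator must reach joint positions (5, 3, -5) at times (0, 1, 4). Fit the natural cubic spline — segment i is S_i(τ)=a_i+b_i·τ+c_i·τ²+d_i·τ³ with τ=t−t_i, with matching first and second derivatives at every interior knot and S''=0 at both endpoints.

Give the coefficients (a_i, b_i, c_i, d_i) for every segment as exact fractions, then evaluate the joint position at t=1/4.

Δ: Δ0=-2, Δ1=-8/3
row 1: diag=8, rhs=-4; c'=3/8, d'=-1/2
back: M1=-1/2
M: M0=0, M1=-1/2, M2=0
seg 0: a=5, c=M0/2=0, d=(M1−M0)/(6·1)=-1/12, b=Δ0−h0·(2M0+M1)/6=-23/12
seg 1: a=3, c=M1/2=-1/4, d=(M2−M1)/(6·3)=1/36, b=Δ1−h1·(2M1+M2)/6=-13/6
t_q=1/4 → seg 0, τ=1/4; S=5+-23/12·τ+0·τ²+-1/12·τ³=1157/256

  seg 0: a=5 b=-23/12 c=0 d=-1/12
  seg 1: a=3 b=-13/6 c=-1/4 d=1/36
S(1/4) = 1157/256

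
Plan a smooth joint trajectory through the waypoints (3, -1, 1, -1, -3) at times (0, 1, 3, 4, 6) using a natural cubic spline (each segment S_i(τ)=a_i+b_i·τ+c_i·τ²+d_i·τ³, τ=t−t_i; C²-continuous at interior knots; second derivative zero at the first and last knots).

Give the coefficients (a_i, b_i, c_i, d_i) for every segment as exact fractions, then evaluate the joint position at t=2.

Δ: Δ0=-4, Δ1=1, Δ2=-2, Δ3=-1
row 1: diag=6, rhs=30; c'=1/3, d'=5
row 2: denom=6−2·1/3=16/3; d'=(-18−2·5)/(16/3)=-21/4
row 3: denom=6−1·3/16=93/16; d'=(6−1·-21/4)/(93/16)=60/31
back: M3=60/31
back: M2=-21/4−3/16·60/31=-174/31
back: M1=5−1/3·-174/31=213/31
M: M0=0, M1=213/31, M2=-174/31, M3=60/31, M4=0
seg 0: a=3, c=M0/2=0, d=(M1−M0)/(6·1)=71/62, b=Δ0−h0·(2M0+M1)/6=-319/62
seg 1: a=-1, c=M1/2=213/62, d=(M2−M1)/(6·2)=-129/124, b=Δ1−h1·(2M1+M2)/6=-53/31
seg 2: a=1, c=M2/2=-87/31, d=(M3−M2)/(6·1)=39/31, b=Δ2−h2·(2M2+M3)/6=-14/31
seg 3: a=-1, c=M3/2=30/31, d=(M4−M3)/(6·2)=-5/31, b=Δ3−h3·(2M3+M4)/6=-71/31
t_q=2 → seg 1, τ=1; S=-1+-53/31·τ+213/62·τ²+-129/124·τ³=-39/124

  seg 0: a=3 b=-319/62 c=0 d=71/62
  seg 1: a=-1 b=-53/31 c=213/62 d=-129/124
  seg 2: a=1 b=-14/31 c=-87/31 d=39/31
  seg 3: a=-1 b=-71/31 c=30/31 d=-5/31
S(2) = -39/124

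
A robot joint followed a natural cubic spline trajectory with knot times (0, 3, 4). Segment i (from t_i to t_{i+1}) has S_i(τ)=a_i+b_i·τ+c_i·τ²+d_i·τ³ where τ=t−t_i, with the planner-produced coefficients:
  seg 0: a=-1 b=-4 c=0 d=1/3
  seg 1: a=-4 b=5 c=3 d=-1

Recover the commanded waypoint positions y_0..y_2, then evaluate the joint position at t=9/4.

y_0=-1 y_1=-4 y_2=3
S(9/4) = -397/64

y_0 = S_0(0) = a_0 = -1
y_1 = S_1(0) = a_1 = -4
y_2 = S_1(1) = 3
t_q=9/4 is in segment 0 (τ=9/4); S_0(τ)=-397/64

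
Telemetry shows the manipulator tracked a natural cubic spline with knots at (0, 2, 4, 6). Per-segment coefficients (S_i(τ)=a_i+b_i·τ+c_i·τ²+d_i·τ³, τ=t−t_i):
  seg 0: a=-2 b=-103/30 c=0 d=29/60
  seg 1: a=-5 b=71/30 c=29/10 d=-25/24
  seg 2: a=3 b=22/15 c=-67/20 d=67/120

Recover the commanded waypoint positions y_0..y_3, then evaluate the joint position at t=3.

y_0=-2 y_1=-5 y_2=3 y_3=-3
S(3) = -31/40

y_0 = S_0(0) = a_0 = -2
y_1 = S_1(0) = a_1 = -5
y_2 = S_2(0) = a_2 = 3
y_3 = S_2(2) = -3
t_q=3 is in segment 1 (τ=1); S_1(τ)=-31/40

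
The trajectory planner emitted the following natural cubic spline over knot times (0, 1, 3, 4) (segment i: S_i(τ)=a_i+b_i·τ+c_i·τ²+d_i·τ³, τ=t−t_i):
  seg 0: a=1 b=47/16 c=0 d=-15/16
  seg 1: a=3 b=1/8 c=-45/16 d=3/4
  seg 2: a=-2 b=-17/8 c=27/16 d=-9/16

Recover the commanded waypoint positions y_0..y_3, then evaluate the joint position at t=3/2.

y_0=1 y_1=3 y_2=-2 y_3=-3
S(3/2) = 157/64

y_0 = S_0(0) = a_0 = 1
y_1 = S_1(0) = a_1 = 3
y_2 = S_2(0) = a_2 = -2
y_3 = S_2(1) = -3
t_q=3/2 is in segment 1 (τ=1/2); S_1(τ)=157/64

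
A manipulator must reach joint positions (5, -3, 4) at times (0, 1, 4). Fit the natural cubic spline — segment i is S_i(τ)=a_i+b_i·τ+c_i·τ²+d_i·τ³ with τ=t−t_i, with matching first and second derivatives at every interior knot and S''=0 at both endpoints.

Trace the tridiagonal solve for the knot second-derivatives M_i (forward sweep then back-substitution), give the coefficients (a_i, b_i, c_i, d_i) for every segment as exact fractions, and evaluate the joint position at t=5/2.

Δ: Δ0=-8, Δ1=7/3
row 1: diag=8, rhs=62; c'=3/8, d'=31/4
back: M1=31/4
M: M0=0, M1=31/4, M2=0
seg 0: a=5, c=M0/2=0, d=(M1−M0)/(6·1)=31/24, b=Δ0−h0·(2M0+M1)/6=-223/24
seg 1: a=-3, c=M1/2=31/8, d=(M2−M1)/(6·3)=-31/72, b=Δ1−h1·(2M1+M2)/6=-65/12
t_q=5/2 → seg 1, τ=3/2; S=-3+-65/12·τ+31/8·τ²+-31/72·τ³=-247/64

  seg 0: a=5 b=-223/24 c=0 d=31/24
  seg 1: a=-3 b=-65/12 c=31/8 d=-31/72
S(5/2) = -247/64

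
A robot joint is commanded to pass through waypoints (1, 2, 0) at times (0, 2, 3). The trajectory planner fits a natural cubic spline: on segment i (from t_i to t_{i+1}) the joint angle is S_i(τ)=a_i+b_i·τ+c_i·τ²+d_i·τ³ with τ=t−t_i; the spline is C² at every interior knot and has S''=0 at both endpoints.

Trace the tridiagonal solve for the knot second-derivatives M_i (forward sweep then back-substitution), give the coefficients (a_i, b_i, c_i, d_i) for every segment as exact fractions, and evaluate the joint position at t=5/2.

  seg 0: a=1 b=4/3 c=0 d=-5/24
  seg 1: a=2 b=-7/6 c=-5/4 d=5/12
S(5/2) = 37/32

Δ: Δ0=1/2, Δ1=-2
row 1: diag=6, rhs=-15; c'=1/6, d'=-5/2
back: M1=-5/2
M: M0=0, M1=-5/2, M2=0
seg 0: a=1, c=M0/2=0, d=(M1−M0)/(6·2)=-5/24, b=Δ0−h0·(2M0+M1)/6=4/3
seg 1: a=2, c=M1/2=-5/4, d=(M2−M1)/(6·1)=5/12, b=Δ1−h1·(2M1+M2)/6=-7/6
t_q=5/2 → seg 1, τ=1/2; S=2+-7/6·τ+-5/4·τ²+5/12·τ³=37/32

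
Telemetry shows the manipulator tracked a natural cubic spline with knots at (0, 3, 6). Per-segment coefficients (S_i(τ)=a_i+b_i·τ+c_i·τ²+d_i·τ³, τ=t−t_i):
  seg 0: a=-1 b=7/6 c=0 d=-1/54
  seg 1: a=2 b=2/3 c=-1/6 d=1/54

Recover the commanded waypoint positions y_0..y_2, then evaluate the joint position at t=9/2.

y_0=-1 y_1=2 y_2=3
S(9/2) = 43/16

y_0 = S_0(0) = a_0 = -1
y_1 = S_1(0) = a_1 = 2
y_2 = S_1(3) = 3
t_q=9/2 is in segment 1 (τ=3/2); S_1(τ)=43/16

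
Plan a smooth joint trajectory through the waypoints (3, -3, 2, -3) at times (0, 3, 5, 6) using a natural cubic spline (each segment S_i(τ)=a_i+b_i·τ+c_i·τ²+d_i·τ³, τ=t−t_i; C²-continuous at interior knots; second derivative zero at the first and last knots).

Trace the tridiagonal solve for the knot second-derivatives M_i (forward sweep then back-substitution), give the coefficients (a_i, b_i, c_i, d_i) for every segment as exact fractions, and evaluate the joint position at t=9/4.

Δ: Δ0=-2, Δ1=5/2, Δ2=-5
row 1: diag=10, rhs=27; c'=1/5, d'=27/10
row 2: denom=6−2·1/5=28/5; d'=(-45−2·27/10)/(28/5)=-9
back: M2=-9
back: M1=27/10−1/5·-9=9/2
M: M0=0, M1=9/2, M2=-9, M3=0
seg 0: a=3, c=M0/2=0, d=(M1−M0)/(6·3)=1/4, b=Δ0−h0·(2M0+M1)/6=-17/4
seg 1: a=-3, c=M1/2=9/4, d=(M2−M1)/(6·2)=-9/8, b=Δ1−h1·(2M1+M2)/6=5/2
seg 2: a=2, c=M2/2=-9/2, d=(M3−M2)/(6·1)=3/2, b=Δ2−h2·(2M2+M3)/6=-2
t_q=9/4 → seg 0, τ=9/4; S=3+-17/4·τ+0·τ²+1/4·τ³=-951/256

  seg 0: a=3 b=-17/4 c=0 d=1/4
  seg 1: a=-3 b=5/2 c=9/4 d=-9/8
  seg 2: a=2 b=-2 c=-9/2 d=3/2
S(9/4) = -951/256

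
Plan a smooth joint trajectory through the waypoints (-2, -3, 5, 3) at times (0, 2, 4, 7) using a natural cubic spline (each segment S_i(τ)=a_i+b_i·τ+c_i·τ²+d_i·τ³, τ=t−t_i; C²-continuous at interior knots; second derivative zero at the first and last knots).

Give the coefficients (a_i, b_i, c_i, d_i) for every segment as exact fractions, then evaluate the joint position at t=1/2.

  seg 0: a=-2 b=-110/57 c=0 d=163/456
  seg 1: a=-3 b=269/114 c=163/76 d=-151/228
  seg 2: a=5 b=341/114 c=-139/76 d=139/684
S(1/2) = -3551/1216

Δ: Δ0=-1/2, Δ1=4, Δ2=-2/3
row 1: diag=8, rhs=27; c'=1/4, d'=27/8
row 2: denom=10−2·1/4=19/2; d'=(-28−2·27/8)/(19/2)=-139/38
back: M2=-139/38
back: M1=27/8−1/4·-139/38=163/38
M: M0=0, M1=163/38, M2=-139/38, M3=0
seg 0: a=-2, c=M0/2=0, d=(M1−M0)/(6·2)=163/456, b=Δ0−h0·(2M0+M1)/6=-110/57
seg 1: a=-3, c=M1/2=163/76, d=(M2−M1)/(6·2)=-151/228, b=Δ1−h1·(2M1+M2)/6=269/114
seg 2: a=5, c=M2/2=-139/76, d=(M3−M2)/(6·3)=139/684, b=Δ2−h2·(2M2+M3)/6=341/114
t_q=1/2 → seg 0, τ=1/2; S=-2+-110/57·τ+0·τ²+163/456·τ³=-3551/1216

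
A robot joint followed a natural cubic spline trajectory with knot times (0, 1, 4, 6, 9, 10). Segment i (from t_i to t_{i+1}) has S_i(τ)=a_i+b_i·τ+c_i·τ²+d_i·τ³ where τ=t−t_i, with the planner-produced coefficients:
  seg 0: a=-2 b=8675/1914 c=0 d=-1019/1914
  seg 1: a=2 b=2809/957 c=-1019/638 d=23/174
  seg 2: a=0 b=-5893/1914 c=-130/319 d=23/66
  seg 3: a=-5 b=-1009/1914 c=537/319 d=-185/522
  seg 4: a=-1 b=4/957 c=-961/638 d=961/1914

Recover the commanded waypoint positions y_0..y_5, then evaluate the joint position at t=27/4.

y_0=-2 y_1=2 y_2=0 y_3=-5 y_4=-1 y_5=-2
S(27/4) = -187745/40832

y_0 = S_0(0) = a_0 = -2
y_1 = S_1(0) = a_1 = 2
y_2 = S_2(0) = a_2 = 0
y_3 = S_3(0) = a_3 = -5
y_4 = S_4(0) = a_4 = -1
y_5 = S_4(1) = -2
t_q=27/4 is in segment 3 (τ=3/4); S_3(τ)=-187745/40832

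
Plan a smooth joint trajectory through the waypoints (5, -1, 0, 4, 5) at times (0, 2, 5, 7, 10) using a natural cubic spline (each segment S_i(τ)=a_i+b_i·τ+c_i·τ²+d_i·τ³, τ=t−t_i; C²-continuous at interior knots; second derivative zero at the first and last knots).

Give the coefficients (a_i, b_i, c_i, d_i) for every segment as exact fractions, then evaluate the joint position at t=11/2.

  seg 0: a=5 b=-313/87 c=0 d=13/87
  seg 1: a=-1 b=-157/87 c=26/29 d=-16/261
  seg 2: a=0 b=167/87 c=10/29 d=-53/348
  seg 3: a=4 b=128/87 c=-33/58 d=11/174
S(11/2) = 953/928

Δ: Δ0=-3, Δ1=1/3, Δ2=2, Δ3=1/3
row 1: diag=10, rhs=20; c'=3/10, d'=2
row 2: denom=10−3·3/10=91/10; d'=(10−3·2)/(91/10)=40/91
row 3: denom=10−2·20/91=870/91; d'=(-10−2·40/91)/(870/91)=-33/29
back: M3=-33/29
back: M2=40/91−20/91·-33/29=20/29
back: M1=2−3/10·20/29=52/29
M: M0=0, M1=52/29, M2=20/29, M3=-33/29, M4=0
seg 0: a=5, c=M0/2=0, d=(M1−M0)/(6·2)=13/87, b=Δ0−h0·(2M0+M1)/6=-313/87
seg 1: a=-1, c=M1/2=26/29, d=(M2−M1)/(6·3)=-16/261, b=Δ1−h1·(2M1+M2)/6=-157/87
seg 2: a=0, c=M2/2=10/29, d=(M3−M2)/(6·2)=-53/348, b=Δ2−h2·(2M2+M3)/6=167/87
seg 3: a=4, c=M3/2=-33/58, d=(M4−M3)/(6·3)=11/174, b=Δ3−h3·(2M3+M4)/6=128/87
t_q=11/2 → seg 2, τ=1/2; S=0+167/87·τ+10/29·τ²+-53/348·τ³=953/928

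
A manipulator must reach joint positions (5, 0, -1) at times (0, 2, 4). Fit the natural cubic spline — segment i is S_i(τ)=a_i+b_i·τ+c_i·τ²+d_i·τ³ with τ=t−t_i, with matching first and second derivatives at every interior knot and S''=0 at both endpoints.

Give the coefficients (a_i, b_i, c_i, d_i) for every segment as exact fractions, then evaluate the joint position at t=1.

Δ: Δ0=-5/2, Δ1=-1/2
row 1: diag=8, rhs=12; c'=1/4, d'=3/2
back: M1=3/2
M: M0=0, M1=3/2, M2=0
seg 0: a=5, c=M0/2=0, d=(M1−M0)/(6·2)=1/8, b=Δ0−h0·(2M0+M1)/6=-3
seg 1: a=0, c=M1/2=3/4, d=(M2−M1)/(6·2)=-1/8, b=Δ1−h1·(2M1+M2)/6=-3/2
t_q=1 → seg 0, τ=1; S=5+-3·τ+0·τ²+1/8·τ³=17/8

  seg 0: a=5 b=-3 c=0 d=1/8
  seg 1: a=0 b=-3/2 c=3/4 d=-1/8
S(1) = 17/8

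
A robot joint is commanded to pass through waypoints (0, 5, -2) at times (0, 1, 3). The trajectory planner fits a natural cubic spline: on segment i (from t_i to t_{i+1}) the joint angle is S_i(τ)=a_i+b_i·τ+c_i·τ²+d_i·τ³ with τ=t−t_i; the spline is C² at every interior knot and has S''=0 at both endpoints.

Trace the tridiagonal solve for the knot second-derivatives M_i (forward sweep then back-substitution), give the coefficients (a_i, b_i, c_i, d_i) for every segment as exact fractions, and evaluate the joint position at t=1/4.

  seg 0: a=0 b=77/12 c=0 d=-17/12
  seg 1: a=5 b=13/6 c=-17/4 d=17/24
S(1/4) = 405/256

Δ: Δ0=5, Δ1=-7/2
row 1: diag=6, rhs=-51; c'=1/3, d'=-17/2
back: M1=-17/2
M: M0=0, M1=-17/2, M2=0
seg 0: a=0, c=M0/2=0, d=(M1−M0)/(6·1)=-17/12, b=Δ0−h0·(2M0+M1)/6=77/12
seg 1: a=5, c=M1/2=-17/4, d=(M2−M1)/(6·2)=17/24, b=Δ1−h1·(2M1+M2)/6=13/6
t_q=1/4 → seg 0, τ=1/4; S=0+77/12·τ+0·τ²+-17/12·τ³=405/256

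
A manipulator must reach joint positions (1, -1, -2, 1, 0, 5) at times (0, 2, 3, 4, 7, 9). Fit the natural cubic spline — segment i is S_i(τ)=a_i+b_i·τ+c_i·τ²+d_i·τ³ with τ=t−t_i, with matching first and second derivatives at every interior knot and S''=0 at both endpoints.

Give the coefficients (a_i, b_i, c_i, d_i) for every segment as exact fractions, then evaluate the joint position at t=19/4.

  seg 0: a=1 b=-2764/4719 c=0 d=-1955/18876
  seg 1: a=-1 b=-8629/4719 c=-1955/3146 d=13685/9438
  seg 2: a=-2 b=1097/858 c=5865/1573 d=-18943/9438
  seg 3: a=1 b=12809/4719 c=-7213/3146 d=103/242
  seg 4: a=0 b=4243/9438 c=2419/1573 d=-2419/9438
S(19/4) = 35247/18304

Δ: Δ0=-1, Δ1=-1, Δ2=3, Δ3=-1/3, Δ4=5/2
row 1: diag=6, rhs=0; c'=1/6, d'=0
row 2: denom=4−1·1/6=23/6; d'=(24−1·0)/(23/6)=144/23
row 3: denom=8−1·6/23=178/23; d'=(-20−1·144/23)/(178/23)=-302/89
row 4: denom=10−3·69/178=1573/178; d'=(17−3·-302/89)/(1573/178)=4838/1573
back: M4=4838/1573
back: M3=-302/89−69/178·4838/1573=-7213/1573
back: M2=144/23−6/23·-7213/1573=11730/1573
back: M1=0−1/6·11730/1573=-1955/1573
M: M0=0, M1=-1955/1573, M2=11730/1573, M3=-7213/1573, M4=4838/1573, M5=0
seg 0: a=1, c=M0/2=0, d=(M1−M0)/(6·2)=-1955/18876, b=Δ0−h0·(2M0+M1)/6=-2764/4719
seg 1: a=-1, c=M1/2=-1955/3146, d=(M2−M1)/(6·1)=13685/9438, b=Δ1−h1·(2M1+M2)/6=-8629/4719
seg 2: a=-2, c=M2/2=5865/1573, d=(M3−M2)/(6·1)=-18943/9438, b=Δ2−h2·(2M2+M3)/6=1097/858
seg 3: a=1, c=M3/2=-7213/3146, d=(M4−M3)/(6·3)=103/242, b=Δ3−h3·(2M3+M4)/6=12809/4719
seg 4: a=0, c=M4/2=2419/1573, d=(M5−M4)/(6·2)=-2419/9438, b=Δ4−h4·(2M4+M5)/6=4243/9438
t_q=19/4 → seg 3, τ=3/4; S=1+12809/4719·τ+-7213/3146·τ²+103/242·τ³=35247/18304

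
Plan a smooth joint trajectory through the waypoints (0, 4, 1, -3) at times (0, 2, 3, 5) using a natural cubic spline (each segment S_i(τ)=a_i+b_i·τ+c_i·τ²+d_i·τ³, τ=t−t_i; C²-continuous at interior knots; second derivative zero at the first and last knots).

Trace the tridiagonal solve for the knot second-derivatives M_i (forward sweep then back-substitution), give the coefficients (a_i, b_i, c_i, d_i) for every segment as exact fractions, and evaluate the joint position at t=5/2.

  seg 0: a=0 b=132/35 c=0 d=-31/70
  seg 1: a=4 b=-54/35 c=-93/35 d=6/5
  seg 2: a=1 b=-114/35 c=33/35 d=-11/70
S(5/2) = 19/7

Δ: Δ0=2, Δ1=-3, Δ2=-2
row 1: diag=6, rhs=-30; c'=1/6, d'=-5
row 2: denom=6−1·1/6=35/6; d'=(6−1·-5)/(35/6)=66/35
back: M2=66/35
back: M1=-5−1/6·66/35=-186/35
M: M0=0, M1=-186/35, M2=66/35, M3=0
seg 0: a=0, c=M0/2=0, d=(M1−M0)/(6·2)=-31/70, b=Δ0−h0·(2M0+M1)/6=132/35
seg 1: a=4, c=M1/2=-93/35, d=(M2−M1)/(6·1)=6/5, b=Δ1−h1·(2M1+M2)/6=-54/35
seg 2: a=1, c=M2/2=33/35, d=(M3−M2)/(6·2)=-11/70, b=Δ2−h2·(2M2+M3)/6=-114/35
t_q=5/2 → seg 1, τ=1/2; S=4+-54/35·τ+-93/35·τ²+6/5·τ³=19/7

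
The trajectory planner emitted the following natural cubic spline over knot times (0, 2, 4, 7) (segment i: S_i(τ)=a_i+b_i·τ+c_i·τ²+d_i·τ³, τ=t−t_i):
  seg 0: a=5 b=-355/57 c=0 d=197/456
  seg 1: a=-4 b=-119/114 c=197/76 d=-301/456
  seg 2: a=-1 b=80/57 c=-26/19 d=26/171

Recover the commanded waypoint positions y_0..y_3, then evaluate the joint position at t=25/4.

y_0 = S_0(0) = a_0 = 5
y_1 = S_1(0) = a_1 = -4
y_2 = S_2(0) = a_2 = -1
y_3 = S_2(3) = -5
t_q=25/4 is in segment 2 (τ=9/4); S_2(τ)=-1847/608

y_0=5 y_1=-4 y_2=-1 y_3=-5
S(25/4) = -1847/608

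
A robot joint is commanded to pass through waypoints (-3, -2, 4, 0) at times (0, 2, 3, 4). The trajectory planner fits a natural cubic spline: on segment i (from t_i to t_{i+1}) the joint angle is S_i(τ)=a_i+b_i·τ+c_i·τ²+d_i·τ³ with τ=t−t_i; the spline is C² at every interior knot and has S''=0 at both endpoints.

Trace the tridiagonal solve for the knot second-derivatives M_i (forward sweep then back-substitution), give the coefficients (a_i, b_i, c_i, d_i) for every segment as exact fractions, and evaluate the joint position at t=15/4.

  seg 0: a=-3 b=-105/46 c=0 d=16/23
  seg 1: a=-2 b=279/46 c=96/23 d=-195/46
  seg 2: a=4 b=39/23 c=-393/46 d=131/46
S(15/4) = 4909/2944

Δ: Δ0=1/2, Δ1=6, Δ2=-4
row 1: diag=6, rhs=33; c'=1/6, d'=11/2
row 2: denom=4−1·1/6=23/6; d'=(-60−1·11/2)/(23/6)=-393/23
back: M2=-393/23
back: M1=11/2−1/6·-393/23=192/23
M: M0=0, M1=192/23, M2=-393/23, M3=0
seg 0: a=-3, c=M0/2=0, d=(M1−M0)/(6·2)=16/23, b=Δ0−h0·(2M0+M1)/6=-105/46
seg 1: a=-2, c=M1/2=96/23, d=(M2−M1)/(6·1)=-195/46, b=Δ1−h1·(2M1+M2)/6=279/46
seg 2: a=4, c=M2/2=-393/46, d=(M3−M2)/(6·1)=131/46, b=Δ2−h2·(2M2+M3)/6=39/23
t_q=15/4 → seg 2, τ=3/4; S=4+39/23·τ+-393/46·τ²+131/46·τ³=4909/2944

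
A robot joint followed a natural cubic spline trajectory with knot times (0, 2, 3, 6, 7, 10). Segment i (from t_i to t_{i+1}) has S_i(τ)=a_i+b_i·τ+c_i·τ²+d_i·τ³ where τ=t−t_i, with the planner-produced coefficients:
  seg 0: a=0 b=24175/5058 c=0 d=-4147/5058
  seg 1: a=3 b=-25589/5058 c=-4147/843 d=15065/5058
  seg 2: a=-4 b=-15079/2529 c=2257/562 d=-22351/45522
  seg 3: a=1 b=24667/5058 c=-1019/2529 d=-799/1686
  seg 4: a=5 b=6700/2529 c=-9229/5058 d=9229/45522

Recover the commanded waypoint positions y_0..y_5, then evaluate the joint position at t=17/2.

y_0 = S_0(0) = a_0 = 0
y_1 = S_1(0) = a_1 = 3
y_2 = S_2(0) = a_2 = -4
y_3 = S_3(0) = a_3 = 1
y_4 = S_4(0) = a_4 = 5
y_5 = S_4(3) = 2
t_q=17/2 is in segment 4 (τ=3/2); S_4(τ)=24965/4496

y_0=0 y_1=3 y_2=-4 y_3=1 y_4=5 y_5=2
S(17/2) = 24965/4496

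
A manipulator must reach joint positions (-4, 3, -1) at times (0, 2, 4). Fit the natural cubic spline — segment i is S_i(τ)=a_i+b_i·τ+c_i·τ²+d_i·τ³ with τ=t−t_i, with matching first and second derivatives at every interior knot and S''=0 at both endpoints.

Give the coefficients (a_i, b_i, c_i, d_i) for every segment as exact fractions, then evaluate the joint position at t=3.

Δ: Δ0=7/2, Δ1=-2
row 1: diag=8, rhs=-33; c'=1/4, d'=-33/8
back: M1=-33/8
M: M0=0, M1=-33/8, M2=0
seg 0: a=-4, c=M0/2=0, d=(M1−M0)/(6·2)=-11/32, b=Δ0−h0·(2M0+M1)/6=39/8
seg 1: a=3, c=M1/2=-33/16, d=(M2−M1)/(6·2)=11/32, b=Δ1−h1·(2M1+M2)/6=3/4
t_q=3 → seg 1, τ=1; S=3+3/4·τ+-33/16·τ²+11/32·τ³=65/32

  seg 0: a=-4 b=39/8 c=0 d=-11/32
  seg 1: a=3 b=3/4 c=-33/16 d=11/32
S(3) = 65/32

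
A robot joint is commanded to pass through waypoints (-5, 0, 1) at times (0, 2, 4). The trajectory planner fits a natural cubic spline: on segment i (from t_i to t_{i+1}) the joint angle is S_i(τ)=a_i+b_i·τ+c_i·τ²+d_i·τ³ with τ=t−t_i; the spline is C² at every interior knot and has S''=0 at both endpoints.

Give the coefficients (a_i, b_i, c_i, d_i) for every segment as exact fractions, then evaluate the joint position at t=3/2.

  seg 0: a=-5 b=3 c=0 d=-1/8
  seg 1: a=0 b=3/2 c=-3/4 d=1/8
S(3/2) = -59/64

Δ: Δ0=5/2, Δ1=1/2
row 1: diag=8, rhs=-12; c'=1/4, d'=-3/2
back: M1=-3/2
M: M0=0, M1=-3/2, M2=0
seg 0: a=-5, c=M0/2=0, d=(M1−M0)/(6·2)=-1/8, b=Δ0−h0·(2M0+M1)/6=3
seg 1: a=0, c=M1/2=-3/4, d=(M2−M1)/(6·2)=1/8, b=Δ1−h1·(2M1+M2)/6=3/2
t_q=3/2 → seg 0, τ=3/2; S=-5+3·τ+0·τ²+-1/8·τ³=-59/64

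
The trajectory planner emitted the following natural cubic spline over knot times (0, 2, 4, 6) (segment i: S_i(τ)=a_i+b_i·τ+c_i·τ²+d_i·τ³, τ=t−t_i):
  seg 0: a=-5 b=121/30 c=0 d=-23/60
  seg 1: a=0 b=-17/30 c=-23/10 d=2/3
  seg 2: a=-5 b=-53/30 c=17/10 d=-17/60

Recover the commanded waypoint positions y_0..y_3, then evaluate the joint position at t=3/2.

y_0=-5 y_1=0 y_2=-5 y_3=-4
S(3/2) = -39/160

y_0 = S_0(0) = a_0 = -5
y_1 = S_1(0) = a_1 = 0
y_2 = S_2(0) = a_2 = -5
y_3 = S_2(2) = -4
t_q=3/2 is in segment 0 (τ=3/2); S_0(τ)=-39/160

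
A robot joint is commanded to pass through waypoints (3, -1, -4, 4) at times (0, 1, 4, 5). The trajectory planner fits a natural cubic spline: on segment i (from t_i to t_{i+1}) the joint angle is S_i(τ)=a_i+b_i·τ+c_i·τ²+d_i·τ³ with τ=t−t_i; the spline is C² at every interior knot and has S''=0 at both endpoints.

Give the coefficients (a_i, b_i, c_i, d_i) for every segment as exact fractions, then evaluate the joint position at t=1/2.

Δ: Δ0=-4, Δ1=-1, Δ2=8
row 1: diag=8, rhs=18; c'=3/8, d'=9/4
row 2: denom=8−3·3/8=55/8; d'=(54−3·9/4)/(55/8)=378/55
back: M2=378/55
back: M1=9/4−3/8·378/55=-18/55
M: M0=0, M1=-18/55, M2=378/55, M3=0
seg 0: a=3, c=M0/2=0, d=(M1−M0)/(6·1)=-3/55, b=Δ0−h0·(2M0+M1)/6=-217/55
seg 1: a=-1, c=M1/2=-9/55, d=(M2−M1)/(6·3)=2/5, b=Δ1−h1·(2M1+M2)/6=-226/55
seg 2: a=-4, c=M2/2=189/55, d=(M3−M2)/(6·1)=-63/55, b=Δ2−h2·(2M2+M3)/6=314/55
t_q=1/2 → seg 0, τ=1/2; S=3+-217/55·τ+0·τ²+-3/55·τ³=449/440

  seg 0: a=3 b=-217/55 c=0 d=-3/55
  seg 1: a=-1 b=-226/55 c=-9/55 d=2/5
  seg 2: a=-4 b=314/55 c=189/55 d=-63/55
S(1/2) = 449/440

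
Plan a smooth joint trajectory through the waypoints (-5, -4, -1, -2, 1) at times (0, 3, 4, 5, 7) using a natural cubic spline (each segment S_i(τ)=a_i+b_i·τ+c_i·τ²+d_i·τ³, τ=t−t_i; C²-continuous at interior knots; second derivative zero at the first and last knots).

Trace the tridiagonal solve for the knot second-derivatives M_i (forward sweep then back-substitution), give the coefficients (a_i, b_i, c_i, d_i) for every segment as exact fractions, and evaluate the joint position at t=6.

  seg 0: a=-5 b=-1225/1068 c=0 d=527/3204
  seg 1: a=-4 b=1759/534 c=527/356 d=-1895/1068
  seg 2: a=-1 b=995/1068 c=-342/89 d=2041/1068
  seg 3: a=-2 b=-545/534 c=673/356 d=-673/2136
S(6) = -1029/712

Δ: Δ0=1/3, Δ1=3, Δ2=-1, Δ3=3/2
row 1: diag=8, rhs=16; c'=1/8, d'=2
row 2: denom=4−1·1/8=31/8; d'=(-24−1·2)/(31/8)=-208/31
row 3: denom=6−1·8/31=178/31; d'=(15−1·-208/31)/(178/31)=673/178
back: M3=673/178
back: M2=-208/31−8/31·673/178=-684/89
back: M1=2−1/8·-684/89=527/178
M: M0=0, M1=527/178, M2=-684/89, M3=673/178, M4=0
seg 0: a=-5, c=M0/2=0, d=(M1−M0)/(6·3)=527/3204, b=Δ0−h0·(2M0+M1)/6=-1225/1068
seg 1: a=-4, c=M1/2=527/356, d=(M2−M1)/(6·1)=-1895/1068, b=Δ1−h1·(2M1+M2)/6=1759/534
seg 2: a=-1, c=M2/2=-342/89, d=(M3−M2)/(6·1)=2041/1068, b=Δ2−h2·(2M2+M3)/6=995/1068
seg 3: a=-2, c=M3/2=673/356, d=(M4−M3)/(6·2)=-673/2136, b=Δ3−h3·(2M3+M4)/6=-545/534
t_q=6 → seg 3, τ=1; S=-2+-545/534·τ+673/356·τ²+-673/2136·τ³=-1029/712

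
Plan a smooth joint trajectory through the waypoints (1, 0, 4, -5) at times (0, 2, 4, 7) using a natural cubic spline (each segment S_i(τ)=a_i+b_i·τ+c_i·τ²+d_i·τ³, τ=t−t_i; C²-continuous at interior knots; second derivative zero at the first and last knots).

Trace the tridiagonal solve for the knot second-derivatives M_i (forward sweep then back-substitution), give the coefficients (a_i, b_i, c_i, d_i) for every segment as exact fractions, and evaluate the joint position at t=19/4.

  seg 0: a=1 b=-27/19 c=0 d=35/152
  seg 1: a=0 b=51/38 c=105/76 d=-10/19
  seg 2: a=4 b=21/38 c=-135/76 d=15/76
S(19/4) = 17017/4864

Δ: Δ0=-1/2, Δ1=2, Δ2=-3
row 1: diag=8, rhs=15; c'=1/4, d'=15/8
row 2: denom=10−2·1/4=19/2; d'=(-30−2·15/8)/(19/2)=-135/38
back: M2=-135/38
back: M1=15/8−1/4·-135/38=105/38
M: M0=0, M1=105/38, M2=-135/38, M3=0
seg 0: a=1, c=M0/2=0, d=(M1−M0)/(6·2)=35/152, b=Δ0−h0·(2M0+M1)/6=-27/19
seg 1: a=0, c=M1/2=105/76, d=(M2−M1)/(6·2)=-10/19, b=Δ1−h1·(2M1+M2)/6=51/38
seg 2: a=4, c=M2/2=-135/76, d=(M3−M2)/(6·3)=15/76, b=Δ2−h2·(2M2+M3)/6=21/38
t_q=19/4 → seg 2, τ=3/4; S=4+21/38·τ+-135/76·τ²+15/76·τ³=17017/4864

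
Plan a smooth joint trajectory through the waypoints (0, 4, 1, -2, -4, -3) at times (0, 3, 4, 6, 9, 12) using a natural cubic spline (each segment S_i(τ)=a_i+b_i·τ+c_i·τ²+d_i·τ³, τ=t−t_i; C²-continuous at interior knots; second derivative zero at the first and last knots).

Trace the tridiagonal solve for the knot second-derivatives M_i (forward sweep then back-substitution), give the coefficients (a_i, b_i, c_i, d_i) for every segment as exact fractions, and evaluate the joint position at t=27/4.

  seg 0: a=0 b=3319/1074 c=0 d=-629/3222
  seg 1: a=4 b=-1171/537 c=-629/358 d=1007/1074
  seg 2: a=1 b=-3095/1074 c=189/179 d=-98/537
  seg 3: a=-2 b=-911/1074 c=-7/179 d=107/3222
  seg 4: a=-4 b=-100/537 c=93/358 d=-31/1074
S(27/4) = -60583/22912

Δ: Δ0=4/3, Δ1=-3, Δ2=-3/2, Δ3=-2/3, Δ4=1/3
row 1: diag=8, rhs=-26; c'=1/8, d'=-13/4
row 2: denom=6−1·1/8=47/8; d'=(9−1·-13/4)/(47/8)=98/47
row 3: denom=10−2·16/47=438/47; d'=(5−2·98/47)/(438/47)=13/146
row 4: denom=12−3·47/146=1611/146; d'=(6−3·13/146)/(1611/146)=93/179
back: M4=93/179
back: M3=13/146−47/146·93/179=-14/179
back: M2=98/47−16/47·-14/179=378/179
back: M1=-13/4−1/8·378/179=-629/179
M: M0=0, M1=-629/179, M2=378/179, M3=-14/179, M4=93/179, M5=0
seg 0: a=0, c=M0/2=0, d=(M1−M0)/(6·3)=-629/3222, b=Δ0−h0·(2M0+M1)/6=3319/1074
seg 1: a=4, c=M1/2=-629/358, d=(M2−M1)/(6·1)=1007/1074, b=Δ1−h1·(2M1+M2)/6=-1171/537
seg 2: a=1, c=M2/2=189/179, d=(M3−M2)/(6·2)=-98/537, b=Δ2−h2·(2M2+M3)/6=-3095/1074
seg 3: a=-2, c=M3/2=-7/179, d=(M4−M3)/(6·3)=107/3222, b=Δ3−h3·(2M3+M4)/6=-911/1074
seg 4: a=-4, c=M4/2=93/358, d=(M5−M4)/(6·3)=-31/1074, b=Δ4−h4·(2M4+M5)/6=-100/537
t_q=27/4 → seg 3, τ=3/4; S=-2+-911/1074·τ+-7/179·τ²+107/3222·τ³=-60583/22912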